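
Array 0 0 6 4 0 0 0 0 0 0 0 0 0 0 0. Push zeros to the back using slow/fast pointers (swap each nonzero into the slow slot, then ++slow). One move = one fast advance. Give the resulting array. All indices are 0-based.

(s=0,f=0) a[fast]=0 → fast++
(s=0,f=1) a[fast]=0 → fast++
(s=0,f=2) a[fast]=6≠0 swap→a[0]=6 → slow++,fast++
(s=1,f=3) a[fast]=4≠0 swap→a[1]=4 → slow++,fast++
(s=2,f=4) a[fast]=0 → fast++
(s=2,f=5) a[fast]=0 → fast++
(s=2,f=6) a[fast]=0 → fast++
(s=2,f=7) a[fast]=0 → fast++
(s=2,f=8) a[fast]=0 → fast++
(s=2,f=9) a[fast]=0 → fast++
(s=2,f=10) a[fast]=0 → fast++
(s=2,f=11) a[fast]=0 → fast++
(s=2,f=12) a[fast]=0 → fast++
(s=2,f=13) a[fast]=0 → fast++
(s=2,f=14) a[fast]=0 → fast++

[6, 4, 0, 0, 0, 0, 0, 0, 0, 0, 0, 0, 0, 0, 0]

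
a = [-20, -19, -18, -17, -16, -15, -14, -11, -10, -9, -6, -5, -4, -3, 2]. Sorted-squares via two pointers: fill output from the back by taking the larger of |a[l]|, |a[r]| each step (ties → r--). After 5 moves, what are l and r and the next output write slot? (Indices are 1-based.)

[1,15] |-20|>|2| out[15]=400 → l++
[2,15] |-19|>|2| out[14]=361 → l++
[3,15] |-18|>|2| out[13]=324 → l++
[4,15] |-17|>|2| out[12]=289 → l++
[5,15] |-16|>|2| out[11]=256 → l++

l=6, r=15, next write slot=10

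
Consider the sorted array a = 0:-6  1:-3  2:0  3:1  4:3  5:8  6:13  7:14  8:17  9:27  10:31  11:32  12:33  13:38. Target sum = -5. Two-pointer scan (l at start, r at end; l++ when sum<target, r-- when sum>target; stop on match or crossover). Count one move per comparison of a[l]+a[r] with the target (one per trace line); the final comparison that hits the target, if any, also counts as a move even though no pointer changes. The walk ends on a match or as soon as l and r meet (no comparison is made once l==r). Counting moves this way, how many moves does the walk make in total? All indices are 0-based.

11 moves

l=0 r=13: -6+38=32 >-5, r--
l=0 r=12: -6+33=27 >-5, r--
l=0 r=11: -6+32=26 >-5, r--
l=0 r=10: -6+31=25 >-5, r--
l=0 r=9: -6+27=21 >-5, r--
l=0 r=8: -6+17=11 >-5, r--
l=0 r=7: -6+14=8 >-5, r--
l=0 r=6: -6+13=7 >-5, r--
l=0 r=5: -6+8=2 >-5, r--
l=0 r=4: -6+3=-3 >-5, r--
l=0 r=3: -6+1=-5, found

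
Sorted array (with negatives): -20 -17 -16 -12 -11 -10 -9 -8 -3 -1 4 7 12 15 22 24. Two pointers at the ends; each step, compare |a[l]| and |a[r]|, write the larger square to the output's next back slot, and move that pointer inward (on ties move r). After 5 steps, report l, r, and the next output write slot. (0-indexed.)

l=0 r=15: |-20|<=|24| out[15]=576, r--
l=0 r=14: |-20|<=|22| out[14]=484, r--
l=0 r=13: |-20|>|15| out[13]=400, l++
l=1 r=13: |-17|>|15| out[12]=289, l++
l=2 r=13: |-16|>|15| out[11]=256, l++

l=3, r=13, next write slot=10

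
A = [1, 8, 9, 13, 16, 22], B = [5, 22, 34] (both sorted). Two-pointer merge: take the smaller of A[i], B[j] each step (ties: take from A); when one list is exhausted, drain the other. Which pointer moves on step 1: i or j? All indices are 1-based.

i

[i=1,j=1] A[i]=1<=B[j]=5 take 1 → i++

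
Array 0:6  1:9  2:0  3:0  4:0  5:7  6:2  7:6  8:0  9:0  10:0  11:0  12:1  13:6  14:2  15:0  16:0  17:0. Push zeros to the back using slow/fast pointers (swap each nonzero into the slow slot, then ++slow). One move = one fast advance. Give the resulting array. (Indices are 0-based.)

(s=0,f=0) a[fast]=6≠0 swap→a[0]=6 → slow++,fast++
(s=1,f=1) a[fast]=9≠0 swap→a[1]=9 → slow++,fast++
(s=2,f=2) a[fast]=0 → fast++
(s=2,f=3) a[fast]=0 → fast++
(s=2,f=4) a[fast]=0 → fast++
(s=2,f=5) a[fast]=7≠0 swap→a[2]=7 → slow++,fast++
(s=3,f=6) a[fast]=2≠0 swap→a[3]=2 → slow++,fast++
(s=4,f=7) a[fast]=6≠0 swap→a[4]=6 → slow++,fast++
(s=5,f=8) a[fast]=0 → fast++
(s=5,f=9) a[fast]=0 → fast++
(s=5,f=10) a[fast]=0 → fast++
(s=5,f=11) a[fast]=0 → fast++
(s=5,f=12) a[fast]=1≠0 swap→a[5]=1 → slow++,fast++
(s=6,f=13) a[fast]=6≠0 swap→a[6]=6 → slow++,fast++
(s=7,f=14) a[fast]=2≠0 swap→a[7]=2 → slow++,fast++
(s=8,f=15) a[fast]=0 → fast++
(s=8,f=16) a[fast]=0 → fast++
(s=8,f=17) a[fast]=0 → fast++

[6, 9, 7, 2, 6, 1, 6, 2, 0, 0, 0, 0, 0, 0, 0, 0, 0, 0]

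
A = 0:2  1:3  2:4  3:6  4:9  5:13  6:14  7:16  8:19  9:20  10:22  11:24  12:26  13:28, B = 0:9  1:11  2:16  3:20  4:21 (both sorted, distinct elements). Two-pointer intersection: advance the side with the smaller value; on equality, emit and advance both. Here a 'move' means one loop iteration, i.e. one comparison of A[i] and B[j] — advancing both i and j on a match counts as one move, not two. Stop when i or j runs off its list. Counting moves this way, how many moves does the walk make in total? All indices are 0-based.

[i=0,j=0] 2<9 → i++
[i=1,j=0] 3<9 → i++
[i=2,j=0] 4<9 → i++
[i=3,j=0] 6<9 → i++
[i=4,j=0] 9==9 emit → i++,j++
[i=5,j=1] 13>11 → j++
[i=5,j=2] 13<16 → i++
[i=6,j=2] 14<16 → i++
[i=7,j=2] 16==16 emit → i++,j++
[i=8,j=3] 19<20 → i++
[i=9,j=3] 20==20 emit → i++,j++
[i=10,j=4] 22>21 → j++

12 moves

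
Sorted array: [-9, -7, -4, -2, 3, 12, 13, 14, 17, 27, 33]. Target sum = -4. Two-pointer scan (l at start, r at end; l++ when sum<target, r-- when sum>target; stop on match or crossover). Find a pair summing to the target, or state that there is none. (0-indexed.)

l=0 r=10: -9+33=24 >-4, r--
l=0 r=9: -9+27=18 >-4, r--
l=0 r=8: -9+17=8 >-4, r--
l=0 r=7: -9+14=5 >-4, r--
l=0 r=6: -9+13=4 >-4, r--
l=0 r=5: -9+12=3 >-4, r--
l=0 r=4: -9+3=-6 <-4, l++
l=1 r=4: -7+3=-4, found

(-7, 3)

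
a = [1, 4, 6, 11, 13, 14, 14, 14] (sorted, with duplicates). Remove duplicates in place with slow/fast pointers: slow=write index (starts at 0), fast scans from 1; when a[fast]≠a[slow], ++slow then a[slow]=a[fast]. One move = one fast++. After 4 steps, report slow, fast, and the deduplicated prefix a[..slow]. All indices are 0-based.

slow=0 fast=1: a[fast]=4≠a[slow]=1 write a[1]=4, slow++,fast++
slow=1 fast=2: a[fast]=6≠a[slow]=4 write a[2]=6, slow++,fast++
slow=2 fast=3: a[fast]=11≠a[slow]=6 write a[3]=11, slow++,fast++
slow=3 fast=4: a[fast]=13≠a[slow]=11 write a[4]=13, slow++,fast++

slow=4, fast=5, prefix=[1, 4, 6, 11, 13]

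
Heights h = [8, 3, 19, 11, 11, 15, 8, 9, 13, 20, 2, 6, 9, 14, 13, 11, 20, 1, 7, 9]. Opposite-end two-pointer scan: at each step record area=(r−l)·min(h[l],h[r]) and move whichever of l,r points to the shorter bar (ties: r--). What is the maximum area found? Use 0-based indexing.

max area = 266

[0,19] min(8,9)*19=152 best=152 * → l++
[1,19] min(3,9)*18=54 best=152 → l++
[2,19] min(19,9)*17=153 best=153 * → r--
[2,18] min(19,7)*16=112 best=153 → r--
[2,17] min(19,1)*15=15 best=153 → r--
[2,16] min(19,20)*14=266 best=266 * → l++
[3,16] min(11,20)*13=143 best=266 → l++
[4,16] min(11,20)*12=132 best=266 → l++
[5,16] min(15,20)*11=165 best=266 → l++
[6,16] min(8,20)*10=80 best=266 → l++
[7,16] min(9,20)*9=81 best=266 → l++
[8,16] min(13,20)*8=104 best=266 → l++
[9,16] min(20,20)*7=140 best=266 → r--
[9,15] min(20,11)*6=66 best=266 → r--
[9,14] min(20,13)*5=65 best=266 → r--
[9,13] min(20,14)*4=56 best=266 → r--
[9,12] min(20,9)*3=27 best=266 → r--
[9,11] min(20,6)*2=12 best=266 → r--
[9,10] min(20,2)*1=2 best=266 → r--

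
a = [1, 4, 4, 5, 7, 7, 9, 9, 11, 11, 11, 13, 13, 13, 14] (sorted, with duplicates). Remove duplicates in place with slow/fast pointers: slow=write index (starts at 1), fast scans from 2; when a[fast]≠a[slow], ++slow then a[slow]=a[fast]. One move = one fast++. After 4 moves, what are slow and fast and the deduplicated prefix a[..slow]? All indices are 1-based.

slow=4, fast=6, prefix=[1, 4, 5, 7]

(s=1,f=2) a[fast]=4≠a[slow]=1 write a[2]=4 → slow++,fast++
(s=2,f=3) a[fast]=4=a[slow] dup → fast++
(s=2,f=4) a[fast]=5≠a[slow]=4 write a[3]=5 → slow++,fast++
(s=3,f=5) a[fast]=7≠a[slow]=5 write a[4]=7 → slow++,fast++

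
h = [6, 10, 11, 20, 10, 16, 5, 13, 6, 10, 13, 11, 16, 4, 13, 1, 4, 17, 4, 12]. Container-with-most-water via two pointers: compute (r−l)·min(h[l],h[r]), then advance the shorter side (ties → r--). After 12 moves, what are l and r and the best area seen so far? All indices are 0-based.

l=3, r=10, best area=238

l=0 r=19: min(6,12)*19=114 best=114 *, l++
l=1 r=19: min(10,12)*18=180 best=180 *, l++
l=2 r=19: min(11,12)*17=187 best=187 *, l++
l=3 r=19: min(20,12)*16=192 best=192 *, r--
l=3 r=18: min(20,4)*15=60 best=192, r--
l=3 r=17: min(20,17)*14=238 best=238 *, r--
l=3 r=16: min(20,4)*13=52 best=238, r--
l=3 r=15: min(20,1)*12=12 best=238, r--
l=3 r=14: min(20,13)*11=143 best=238, r--
l=3 r=13: min(20,4)*10=40 best=238, r--
l=3 r=12: min(20,16)*9=144 best=238, r--
l=3 r=11: min(20,11)*8=88 best=238, r--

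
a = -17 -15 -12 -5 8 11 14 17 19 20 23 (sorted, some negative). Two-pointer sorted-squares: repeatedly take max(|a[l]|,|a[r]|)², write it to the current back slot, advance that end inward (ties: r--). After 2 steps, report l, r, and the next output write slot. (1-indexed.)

l=1 r=11: |-17|<=|23| out[11]=529, r--
l=1 r=10: |-17|<=|20| out[10]=400, r--

l=1, r=9, next write slot=9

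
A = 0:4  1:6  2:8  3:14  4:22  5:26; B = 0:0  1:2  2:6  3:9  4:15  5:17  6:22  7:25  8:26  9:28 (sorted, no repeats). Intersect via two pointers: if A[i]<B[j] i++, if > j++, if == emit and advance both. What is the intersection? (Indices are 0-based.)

[i=0,j=0] 4>0 → j++
[i=0,j=1] 4>2 → j++
[i=0,j=2] 4<6 → i++
[i=1,j=2] 6==6 emit → i++,j++
[i=2,j=3] 8<9 → i++
[i=3,j=3] 14>9 → j++
[i=3,j=4] 14<15 → i++
[i=4,j=4] 22>15 → j++
[i=4,j=5] 22>17 → j++
[i=4,j=6] 22==22 emit → i++,j++
[i=5,j=7] 26>25 → j++
[i=5,j=8] 26==26 emit → i++,j++

intersection = [6, 22, 26]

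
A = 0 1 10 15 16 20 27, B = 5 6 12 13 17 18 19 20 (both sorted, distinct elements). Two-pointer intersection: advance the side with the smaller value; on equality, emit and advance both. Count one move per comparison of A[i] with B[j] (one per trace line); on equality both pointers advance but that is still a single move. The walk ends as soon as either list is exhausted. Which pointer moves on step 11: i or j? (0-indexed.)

i=0 j=0: 0<5, i++
i=1 j=0: 1<5, i++
i=2 j=0: 10>5, j++
i=2 j=1: 10>6, j++
i=2 j=2: 10<12, i++
i=3 j=2: 15>12, j++
i=3 j=3: 15>13, j++
i=3 j=4: 15<17, i++
i=4 j=4: 16<17, i++
i=5 j=4: 20>17, j++
i=5 j=5: 20>18, j++

j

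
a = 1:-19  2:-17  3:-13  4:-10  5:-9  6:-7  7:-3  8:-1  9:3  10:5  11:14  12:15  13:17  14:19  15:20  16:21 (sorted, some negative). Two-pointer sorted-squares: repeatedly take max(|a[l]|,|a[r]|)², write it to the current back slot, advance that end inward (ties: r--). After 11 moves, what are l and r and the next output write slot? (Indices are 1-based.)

l=6, r=10, next write slot=5

l=1 r=16: |-19|<=|21| out[16]=441, r--
l=1 r=15: |-19|<=|20| out[15]=400, r--
l=1 r=14: |-19|<=|19| out[14]=361, r--
l=1 r=13: |-19|>|17| out[13]=361, l++
l=2 r=13: |-17|<=|17| out[12]=289, r--
l=2 r=12: |-17|>|15| out[11]=289, l++
l=3 r=12: |-13|<=|15| out[10]=225, r--
l=3 r=11: |-13|<=|14| out[9]=196, r--
l=3 r=10: |-13|>|5| out[8]=169, l++
l=4 r=10: |-10|>|5| out[7]=100, l++
l=5 r=10: |-9|>|5| out[6]=81, l++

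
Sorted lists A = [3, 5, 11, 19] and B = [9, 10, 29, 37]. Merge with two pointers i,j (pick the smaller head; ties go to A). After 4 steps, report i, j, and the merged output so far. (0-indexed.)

i=2, j=2, merged so far=[3, 5, 9, 10]

i=0 j=0: A[i]=3<=B[j]=9 take 3, i++
i=1 j=0: A[i]=5<=B[j]=9 take 5, i++
i=2 j=0: A[i]=11>B[j]=9 take 9, j++
i=2 j=1: A[i]=11>B[j]=10 take 10, j++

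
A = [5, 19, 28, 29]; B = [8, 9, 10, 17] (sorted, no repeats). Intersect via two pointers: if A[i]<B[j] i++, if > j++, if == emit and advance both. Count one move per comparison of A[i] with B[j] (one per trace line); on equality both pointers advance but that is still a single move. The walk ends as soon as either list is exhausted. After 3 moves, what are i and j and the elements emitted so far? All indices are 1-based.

i=2, j=3, emitted=[]

i=1 j=1: 5<8, i++
i=2 j=1: 19>8, j++
i=2 j=2: 19>9, j++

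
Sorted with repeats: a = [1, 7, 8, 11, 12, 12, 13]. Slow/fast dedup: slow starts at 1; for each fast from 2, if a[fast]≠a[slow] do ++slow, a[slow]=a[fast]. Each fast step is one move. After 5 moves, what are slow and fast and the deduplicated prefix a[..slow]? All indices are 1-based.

(s=1,f=2) a[fast]=7≠a[slow]=1 write a[2]=7 → slow++,fast++
(s=2,f=3) a[fast]=8≠a[slow]=7 write a[3]=8 → slow++,fast++
(s=3,f=4) a[fast]=11≠a[slow]=8 write a[4]=11 → slow++,fast++
(s=4,f=5) a[fast]=12≠a[slow]=11 write a[5]=12 → slow++,fast++
(s=5,f=6) a[fast]=12=a[slow] dup → fast++

slow=5, fast=7, prefix=[1, 7, 8, 11, 12]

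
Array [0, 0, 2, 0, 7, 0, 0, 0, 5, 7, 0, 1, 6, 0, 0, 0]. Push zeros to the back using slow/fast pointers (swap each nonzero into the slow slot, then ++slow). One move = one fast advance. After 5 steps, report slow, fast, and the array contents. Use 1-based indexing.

slow=1 fast=1: a[fast]=0, fast++
slow=1 fast=2: a[fast]=0, fast++
slow=1 fast=3: a[fast]=2≠0 swap→a[1]=2, slow++,fast++
slow=2 fast=4: a[fast]=0, fast++
slow=2 fast=5: a[fast]=7≠0 swap→a[2]=7, slow++,fast++

slow=3, fast=6, a=[2, 7, 0, 0, 0, 0, 0, 0, 5, 7, 0, 1, 6, 0, 0, 0]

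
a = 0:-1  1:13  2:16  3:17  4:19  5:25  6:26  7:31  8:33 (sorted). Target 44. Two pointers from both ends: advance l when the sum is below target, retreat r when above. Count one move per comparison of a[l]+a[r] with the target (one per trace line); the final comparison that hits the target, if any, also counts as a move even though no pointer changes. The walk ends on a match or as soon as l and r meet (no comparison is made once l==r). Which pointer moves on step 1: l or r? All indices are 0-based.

l

l=0 r=8: -1+33=32 <44, l++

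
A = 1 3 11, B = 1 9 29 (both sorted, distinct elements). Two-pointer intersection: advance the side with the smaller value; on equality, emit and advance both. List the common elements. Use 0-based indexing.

intersection = [1]

[i=0,j=0] 1==1 emit → i++,j++
[i=1,j=1] 3<9 → i++
[i=2,j=1] 11>9 → j++
[i=2,j=2] 11<29 → i++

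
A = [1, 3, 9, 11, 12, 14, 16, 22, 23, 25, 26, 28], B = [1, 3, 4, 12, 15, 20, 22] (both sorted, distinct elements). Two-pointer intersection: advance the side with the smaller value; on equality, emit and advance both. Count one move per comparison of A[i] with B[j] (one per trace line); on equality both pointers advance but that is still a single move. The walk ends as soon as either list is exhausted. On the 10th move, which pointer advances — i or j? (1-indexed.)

[i=1,j=1] 1==1 emit → i++,j++
[i=2,j=2] 3==3 emit → i++,j++
[i=3,j=3] 9>4 → j++
[i=3,j=4] 9<12 → i++
[i=4,j=4] 11<12 → i++
[i=5,j=4] 12==12 emit → i++,j++
[i=6,j=5] 14<15 → i++
[i=7,j=5] 16>15 → j++
[i=7,j=6] 16<20 → i++
[i=8,j=6] 22>20 → j++

j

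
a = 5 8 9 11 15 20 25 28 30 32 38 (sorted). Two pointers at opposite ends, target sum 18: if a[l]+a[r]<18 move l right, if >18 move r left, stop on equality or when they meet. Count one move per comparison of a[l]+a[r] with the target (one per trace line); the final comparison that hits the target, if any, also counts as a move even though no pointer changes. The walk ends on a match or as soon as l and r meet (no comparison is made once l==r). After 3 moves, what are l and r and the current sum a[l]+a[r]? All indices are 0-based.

l=0 r=10: 5+38=43 >18, r--
l=0 r=9: 5+32=37 >18, r--
l=0 r=8: 5+30=35 >18, r--

l=0, r=7, sum=33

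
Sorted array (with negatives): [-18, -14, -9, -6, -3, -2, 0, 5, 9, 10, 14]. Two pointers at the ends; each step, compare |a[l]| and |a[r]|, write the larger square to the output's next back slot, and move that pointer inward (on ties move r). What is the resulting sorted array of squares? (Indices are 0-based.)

[0, 4, 9, 25, 36, 81, 81, 100, 196, 196, 324]

l=0 r=10: |-18|>|14| out[10]=324, l++
l=1 r=10: |-14|<=|14| out[9]=196, r--
l=1 r=9: |-14|>|10| out[8]=196, l++
l=2 r=9: |-9|<=|10| out[7]=100, r--
l=2 r=8: |-9|<=|9| out[6]=81, r--
l=2 r=7: |-9|>|5| out[5]=81, l++
l=3 r=7: |-6|>|5| out[4]=36, l++
l=4 r=7: |-3|<=|5| out[3]=25, r--
l=4 r=6: |-3|>|0| out[2]=9, l++
l=5 r=6: |-2|>|0| out[1]=4, l++
l=6 r=6: |0|<=|0| out[0]=0, r--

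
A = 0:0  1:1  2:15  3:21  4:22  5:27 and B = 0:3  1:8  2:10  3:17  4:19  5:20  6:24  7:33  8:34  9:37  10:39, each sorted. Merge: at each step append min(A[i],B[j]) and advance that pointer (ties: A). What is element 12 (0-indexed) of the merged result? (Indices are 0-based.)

merged[12] = 27

i=0 j=0: A[i]=0<=B[j]=3 take 0, i++
i=1 j=0: A[i]=1<=B[j]=3 take 1, i++
i=2 j=0: A[i]=15>B[j]=3 take 3, j++
i=2 j=1: A[i]=15>B[j]=8 take 8, j++
i=2 j=2: A[i]=15>B[j]=10 take 10, j++
i=2 j=3: A[i]=15<=B[j]=17 take 15, i++
i=3 j=3: A[i]=21>B[j]=17 take 17, j++
i=3 j=4: A[i]=21>B[j]=19 take 19, j++
i=3 j=5: A[i]=21>B[j]=20 take 20, j++
i=3 j=6: A[i]=21<=B[j]=24 take 21, i++
i=4 j=6: A[i]=22<=B[j]=24 take 22, i++
i=5 j=6: A[i]=27>B[j]=24 take 24, j++
i=5 j=7: A[i]=27<=B[j]=33 take 27, i++
i=6 j=7: A done, take B[j]=33, j++
i=6 j=8: A done, take B[j]=34, j++
i=6 j=9: A done, take B[j]=37, j++
i=6 j=10: A done, take B[j]=39, j++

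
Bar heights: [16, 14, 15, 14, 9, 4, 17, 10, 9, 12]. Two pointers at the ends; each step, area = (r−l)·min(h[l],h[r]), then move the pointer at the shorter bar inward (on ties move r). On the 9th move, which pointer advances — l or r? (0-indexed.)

[0,9] min(16,12)*9=108 best=108 * → r--
[0,8] min(16,9)*8=72 best=108 → r--
[0,7] min(16,10)*7=70 best=108 → r--
[0,6] min(16,17)*6=96 best=108 → l++
[1,6] min(14,17)*5=70 best=108 → l++
[2,6] min(15,17)*4=60 best=108 → l++
[3,6] min(14,17)*3=42 best=108 → l++
[4,6] min(9,17)*2=18 best=108 → l++
[5,6] min(4,17)*1=4 best=108 → l++

l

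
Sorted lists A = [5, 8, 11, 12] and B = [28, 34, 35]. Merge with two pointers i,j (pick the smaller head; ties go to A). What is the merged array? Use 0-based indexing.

[i=0,j=0] A[i]=5<=B[j]=28 take 5 → i++
[i=1,j=0] A[i]=8<=B[j]=28 take 8 → i++
[i=2,j=0] A[i]=11<=B[j]=28 take 11 → i++
[i=3,j=0] A[i]=12<=B[j]=28 take 12 → i++
[i=4,j=0] A done, take B[j]=28 → j++
[i=4,j=1] A done, take B[j]=34 → j++
[i=4,j=2] A done, take B[j]=35 → j++

[5, 8, 11, 12, 28, 34, 35]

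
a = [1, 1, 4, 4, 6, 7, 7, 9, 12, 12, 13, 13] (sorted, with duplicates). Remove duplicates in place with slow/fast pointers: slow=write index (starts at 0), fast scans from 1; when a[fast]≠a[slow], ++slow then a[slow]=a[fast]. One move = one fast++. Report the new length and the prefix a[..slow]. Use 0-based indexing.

slow=0 fast=1: a[fast]=1=a[slow] dup, fast++
slow=0 fast=2: a[fast]=4≠a[slow]=1 write a[1]=4, slow++,fast++
slow=1 fast=3: a[fast]=4=a[slow] dup, fast++
slow=1 fast=4: a[fast]=6≠a[slow]=4 write a[2]=6, slow++,fast++
slow=2 fast=5: a[fast]=7≠a[slow]=6 write a[3]=7, slow++,fast++
slow=3 fast=6: a[fast]=7=a[slow] dup, fast++
slow=3 fast=7: a[fast]=9≠a[slow]=7 write a[4]=9, slow++,fast++
slow=4 fast=8: a[fast]=12≠a[slow]=9 write a[5]=12, slow++,fast++
slow=5 fast=9: a[fast]=12=a[slow] dup, fast++
slow=5 fast=10: a[fast]=13≠a[slow]=12 write a[6]=13, slow++,fast++
slow=6 fast=11: a[fast]=13=a[slow] dup, fast++

length 7; prefix = [1, 4, 6, 7, 9, 12, 13]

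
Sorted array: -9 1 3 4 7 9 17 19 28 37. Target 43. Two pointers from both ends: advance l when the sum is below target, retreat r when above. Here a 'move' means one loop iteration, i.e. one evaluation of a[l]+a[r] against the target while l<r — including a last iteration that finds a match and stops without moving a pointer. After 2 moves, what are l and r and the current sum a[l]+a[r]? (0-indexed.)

l=0 r=9: -9+37=28 <43, l++
l=1 r=9: 1+37=38 <43, l++

l=2, r=9, sum=40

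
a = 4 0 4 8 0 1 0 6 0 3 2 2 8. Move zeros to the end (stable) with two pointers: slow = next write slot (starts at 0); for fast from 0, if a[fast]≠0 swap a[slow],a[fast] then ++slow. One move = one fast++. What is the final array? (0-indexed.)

(s=0,f=0) a[fast]=4≠0 swap→a[0]=4 → slow++,fast++
(s=1,f=1) a[fast]=0 → fast++
(s=1,f=2) a[fast]=4≠0 swap→a[1]=4 → slow++,fast++
(s=2,f=3) a[fast]=8≠0 swap→a[2]=8 → slow++,fast++
(s=3,f=4) a[fast]=0 → fast++
(s=3,f=5) a[fast]=1≠0 swap→a[3]=1 → slow++,fast++
(s=4,f=6) a[fast]=0 → fast++
(s=4,f=7) a[fast]=6≠0 swap→a[4]=6 → slow++,fast++
(s=5,f=8) a[fast]=0 → fast++
(s=5,f=9) a[fast]=3≠0 swap→a[5]=3 → slow++,fast++
(s=6,f=10) a[fast]=2≠0 swap→a[6]=2 → slow++,fast++
(s=7,f=11) a[fast]=2≠0 swap→a[7]=2 → slow++,fast++
(s=8,f=12) a[fast]=8≠0 swap→a[8]=8 → slow++,fast++

[4, 4, 8, 1, 6, 3, 2, 2, 8, 0, 0, 0, 0]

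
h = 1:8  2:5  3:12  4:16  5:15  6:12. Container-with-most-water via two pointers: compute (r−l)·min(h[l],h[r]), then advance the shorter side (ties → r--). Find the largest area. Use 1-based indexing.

l=1 r=6: min(8,12)*5=40 best=40 *, l++
l=2 r=6: min(5,12)*4=20 best=40, l++
l=3 r=6: min(12,12)*3=36 best=40, r--
l=3 r=5: min(12,15)*2=24 best=40, l++
l=4 r=5: min(16,15)*1=15 best=40, r--

max area = 40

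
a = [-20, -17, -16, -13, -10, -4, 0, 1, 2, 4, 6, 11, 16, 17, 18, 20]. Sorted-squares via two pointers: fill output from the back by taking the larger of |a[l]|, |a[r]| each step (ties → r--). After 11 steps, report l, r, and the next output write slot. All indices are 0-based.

[0,15] |-20|<=|20| out[15]=400 → r--
[0,14] |-20|>|18| out[14]=400 → l++
[1,14] |-17|<=|18| out[13]=324 → r--
[1,13] |-17|<=|17| out[12]=289 → r--
[1,12] |-17|>|16| out[11]=289 → l++
[2,12] |-16|<=|16| out[10]=256 → r--
[2,11] |-16|>|11| out[9]=256 → l++
[3,11] |-13|>|11| out[8]=169 → l++
[4,11] |-10|<=|11| out[7]=121 → r--
[4,10] |-10|>|6| out[6]=100 → l++
[5,10] |-4|<=|6| out[5]=36 → r--

l=5, r=9, next write slot=4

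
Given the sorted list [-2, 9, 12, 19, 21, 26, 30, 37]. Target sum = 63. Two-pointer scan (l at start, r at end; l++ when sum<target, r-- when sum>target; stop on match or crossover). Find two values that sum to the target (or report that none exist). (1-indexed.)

l=1 r=8: -2+37=35 <63, l++
l=2 r=8: 9+37=46 <63, l++
l=3 r=8: 12+37=49 <63, l++
l=4 r=8: 19+37=56 <63, l++
l=5 r=8: 21+37=58 <63, l++
l=6 r=8: 26+37=63, found

(26, 37)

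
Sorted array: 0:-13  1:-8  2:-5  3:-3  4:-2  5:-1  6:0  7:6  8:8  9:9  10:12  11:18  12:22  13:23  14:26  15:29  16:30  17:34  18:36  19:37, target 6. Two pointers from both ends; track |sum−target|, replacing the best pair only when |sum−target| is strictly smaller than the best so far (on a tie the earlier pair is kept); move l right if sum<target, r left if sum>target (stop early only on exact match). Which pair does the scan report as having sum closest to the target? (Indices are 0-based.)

pair (-3, 9) with sum 6 (|Δ|=0)

l=0 r=19: -13+37=24 d=18 *, r--
l=0 r=18: -13+36=23 d=17 *, r--
l=0 r=17: -13+34=21 d=15 *, r--
l=0 r=16: -13+30=17 d=11 *, r--
l=0 r=15: -13+29=16 d=10 *, r--
l=0 r=14: -13+26=13 d=7 *, r--
l=0 r=13: -13+23=10 d=4 *, r--
l=0 r=12: -13+22=9 d=3 *, r--
l=0 r=11: -13+18=5 d=1 *, l++
l=1 r=11: -8+18=10 d=4, r--
l=1 r=10: -8+12=4 d=2, l++
l=2 r=10: -5+12=7 d=1, r--
l=2 r=9: -5+9=4 d=2, l++
l=3 r=9: -3+9=6 d=0 *, stop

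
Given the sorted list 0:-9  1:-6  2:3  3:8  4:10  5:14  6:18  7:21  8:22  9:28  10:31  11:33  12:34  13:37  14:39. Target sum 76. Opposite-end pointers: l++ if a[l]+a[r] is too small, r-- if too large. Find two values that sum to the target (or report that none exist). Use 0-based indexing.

[0,14] -9+39=30 <76 → l++
[1,14] -6+39=33 <76 → l++
[2,14] 3+39=42 <76 → l++
[3,14] 8+39=47 <76 → l++
[4,14] 10+39=49 <76 → l++
[5,14] 14+39=53 <76 → l++
[6,14] 18+39=57 <76 → l++
[7,14] 21+39=60 <76 → l++
[8,14] 22+39=61 <76 → l++
[9,14] 28+39=67 <76 → l++
[10,14] 31+39=70 <76 → l++
[11,14] 33+39=72 <76 → l++
[12,14] 34+39=73 <76 → l++
[13,14] 37+39=76 → found

(37, 39)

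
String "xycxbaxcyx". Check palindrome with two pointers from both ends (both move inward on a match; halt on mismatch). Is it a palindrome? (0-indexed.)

not a palindrome (mismatch at 4,5)

l=0 r=9: 'x'=='x', l++,r--
l=1 r=8: 'y'=='y', l++,r--
l=2 r=7: 'c'=='c', l++,r--
l=3 r=6: 'x'=='x', l++,r--
l=4 r=5: 'b'!='a', stop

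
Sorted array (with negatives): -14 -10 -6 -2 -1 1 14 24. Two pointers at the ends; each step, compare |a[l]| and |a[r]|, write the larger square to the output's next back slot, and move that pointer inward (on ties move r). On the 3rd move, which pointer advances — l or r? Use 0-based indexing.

l=0 r=7: |-14|<=|24| out[7]=576, r--
l=0 r=6: |-14|<=|14| out[6]=196, r--
l=0 r=5: |-14|>|1| out[5]=196, l++

l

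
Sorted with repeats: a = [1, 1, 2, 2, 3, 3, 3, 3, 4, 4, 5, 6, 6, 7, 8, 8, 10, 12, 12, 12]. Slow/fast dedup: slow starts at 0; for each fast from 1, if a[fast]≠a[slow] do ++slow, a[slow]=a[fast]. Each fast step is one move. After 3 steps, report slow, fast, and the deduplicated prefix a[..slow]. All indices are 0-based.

slow=0 fast=1: a[fast]=1=a[slow] dup, fast++
slow=0 fast=2: a[fast]=2≠a[slow]=1 write a[1]=2, slow++,fast++
slow=1 fast=3: a[fast]=2=a[slow] dup, fast++

slow=1, fast=4, prefix=[1, 2]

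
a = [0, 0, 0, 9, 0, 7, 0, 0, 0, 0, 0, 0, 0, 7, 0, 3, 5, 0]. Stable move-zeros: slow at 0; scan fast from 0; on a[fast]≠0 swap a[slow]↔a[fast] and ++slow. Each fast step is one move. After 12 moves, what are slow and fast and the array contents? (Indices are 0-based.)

slow=2, fast=12, a=[9, 7, 0, 0, 0, 0, 0, 0, 0, 0, 0, 0, 0, 7, 0, 3, 5, 0]

slow=0 fast=0: a[fast]=0, fast++
slow=0 fast=1: a[fast]=0, fast++
slow=0 fast=2: a[fast]=0, fast++
slow=0 fast=3: a[fast]=9≠0 swap→a[0]=9, slow++,fast++
slow=1 fast=4: a[fast]=0, fast++
slow=1 fast=5: a[fast]=7≠0 swap→a[1]=7, slow++,fast++
slow=2 fast=6: a[fast]=0, fast++
slow=2 fast=7: a[fast]=0, fast++
slow=2 fast=8: a[fast]=0, fast++
slow=2 fast=9: a[fast]=0, fast++
slow=2 fast=10: a[fast]=0, fast++
slow=2 fast=11: a[fast]=0, fast++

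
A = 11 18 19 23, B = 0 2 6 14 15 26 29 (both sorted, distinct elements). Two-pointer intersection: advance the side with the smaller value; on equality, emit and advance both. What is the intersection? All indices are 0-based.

i=0 j=0: 11>0, j++
i=0 j=1: 11>2, j++
i=0 j=2: 11>6, j++
i=0 j=3: 11<14, i++
i=1 j=3: 18>14, j++
i=1 j=4: 18>15, j++
i=1 j=5: 18<26, i++
i=2 j=5: 19<26, i++
i=3 j=5: 23<26, i++

intersection = []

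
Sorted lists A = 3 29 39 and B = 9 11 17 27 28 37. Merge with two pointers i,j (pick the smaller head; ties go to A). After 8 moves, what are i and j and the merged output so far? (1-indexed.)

[i=1,j=1] A[i]=3<=B[j]=9 take 3 → i++
[i=2,j=1] A[i]=29>B[j]=9 take 9 → j++
[i=2,j=2] A[i]=29>B[j]=11 take 11 → j++
[i=2,j=3] A[i]=29>B[j]=17 take 17 → j++
[i=2,j=4] A[i]=29>B[j]=27 take 27 → j++
[i=2,j=5] A[i]=29>B[j]=28 take 28 → j++
[i=2,j=6] A[i]=29<=B[j]=37 take 29 → i++
[i=3,j=6] A[i]=39>B[j]=37 take 37 → j++

i=3, j=7, merged so far=[3, 9, 11, 17, 27, 28, 29, 37]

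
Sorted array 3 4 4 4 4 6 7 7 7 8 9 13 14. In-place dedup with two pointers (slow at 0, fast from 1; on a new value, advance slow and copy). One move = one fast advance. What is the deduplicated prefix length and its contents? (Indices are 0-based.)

(s=0,f=1) a[fast]=4≠a[slow]=3 write a[1]=4 → slow++,fast++
(s=1,f=2) a[fast]=4=a[slow] dup → fast++
(s=1,f=3) a[fast]=4=a[slow] dup → fast++
(s=1,f=4) a[fast]=4=a[slow] dup → fast++
(s=1,f=5) a[fast]=6≠a[slow]=4 write a[2]=6 → slow++,fast++
(s=2,f=6) a[fast]=7≠a[slow]=6 write a[3]=7 → slow++,fast++
(s=3,f=7) a[fast]=7=a[slow] dup → fast++
(s=3,f=8) a[fast]=7=a[slow] dup → fast++
(s=3,f=9) a[fast]=8≠a[slow]=7 write a[4]=8 → slow++,fast++
(s=4,f=10) a[fast]=9≠a[slow]=8 write a[5]=9 → slow++,fast++
(s=5,f=11) a[fast]=13≠a[slow]=9 write a[6]=13 → slow++,fast++
(s=6,f=12) a[fast]=14≠a[slow]=13 write a[7]=14 → slow++,fast++

length 8; prefix = [3, 4, 6, 7, 8, 9, 13, 14]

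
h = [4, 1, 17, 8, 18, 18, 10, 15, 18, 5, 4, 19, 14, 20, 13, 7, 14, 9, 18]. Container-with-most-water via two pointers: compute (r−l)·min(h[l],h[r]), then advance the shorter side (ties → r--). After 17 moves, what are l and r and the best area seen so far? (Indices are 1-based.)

l=1 r=19: min(4,18)*18=72 best=72 *, l++
l=2 r=19: min(1,18)*17=17 best=72, l++
l=3 r=19: min(17,18)*16=272 best=272 *, l++
l=4 r=19: min(8,18)*15=120 best=272, l++
l=5 r=19: min(18,18)*14=252 best=272, r--
l=5 r=18: min(18,9)*13=117 best=272, r--
l=5 r=17: min(18,14)*12=168 best=272, r--
l=5 r=16: min(18,7)*11=77 best=272, r--
l=5 r=15: min(18,13)*10=130 best=272, r--
l=5 r=14: min(18,20)*9=162 best=272, l++
l=6 r=14: min(18,20)*8=144 best=272, l++
l=7 r=14: min(10,20)*7=70 best=272, l++
l=8 r=14: min(15,20)*6=90 best=272, l++
l=9 r=14: min(18,20)*5=90 best=272, l++
l=10 r=14: min(5,20)*4=20 best=272, l++
l=11 r=14: min(4,20)*3=12 best=272, l++
l=12 r=14: min(19,20)*2=38 best=272, l++

l=13, r=14, best area=272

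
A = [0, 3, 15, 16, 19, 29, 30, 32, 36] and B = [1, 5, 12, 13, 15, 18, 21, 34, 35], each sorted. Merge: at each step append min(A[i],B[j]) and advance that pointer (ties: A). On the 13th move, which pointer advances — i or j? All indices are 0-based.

[i=0,j=0] A[i]=0<=B[j]=1 take 0 → i++
[i=1,j=0] A[i]=3>B[j]=1 take 1 → j++
[i=1,j=1] A[i]=3<=B[j]=5 take 3 → i++
[i=2,j=1] A[i]=15>B[j]=5 take 5 → j++
[i=2,j=2] A[i]=15>B[j]=12 take 12 → j++
[i=2,j=3] A[i]=15>B[j]=13 take 13 → j++
[i=2,j=4] A[i]=15<=B[j]=15 take 15 → i++
[i=3,j=4] A[i]=16>B[j]=15 take 15 → j++
[i=3,j=5] A[i]=16<=B[j]=18 take 16 → i++
[i=4,j=5] A[i]=19>B[j]=18 take 18 → j++
[i=4,j=6] A[i]=19<=B[j]=21 take 19 → i++
[i=5,j=6] A[i]=29>B[j]=21 take 21 → j++
[i=5,j=7] A[i]=29<=B[j]=34 take 29 → i++

i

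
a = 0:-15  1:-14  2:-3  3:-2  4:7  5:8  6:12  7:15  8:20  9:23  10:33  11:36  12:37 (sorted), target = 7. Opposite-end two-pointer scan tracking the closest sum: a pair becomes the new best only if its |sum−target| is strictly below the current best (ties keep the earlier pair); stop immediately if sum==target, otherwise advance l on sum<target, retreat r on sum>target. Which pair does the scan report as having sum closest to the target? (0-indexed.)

pair (-15, 23) with sum 8 (|Δ|=1)

[0,12] -15+37=22 d=15 * → r--
[0,11] -15+36=21 d=14 * → r--
[0,10] -15+33=18 d=11 * → r--
[0,9] -15+23=8 d=1 * → r--
[0,8] -15+20=5 d=2 → l++
[1,8] -14+20=6 d=1 → l++
[2,8] -3+20=17 d=10 → r--
[2,7] -3+15=12 d=5 → r--
[2,6] -3+12=9 d=2 → r--
[2,5] -3+8=5 d=2 → l++
[3,5] -2+8=6 d=1 → l++
[4,5] 7+8=15 d=8 → r--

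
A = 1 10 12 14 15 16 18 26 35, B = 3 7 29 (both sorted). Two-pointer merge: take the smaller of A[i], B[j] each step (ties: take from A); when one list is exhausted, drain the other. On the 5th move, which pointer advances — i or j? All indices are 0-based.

i

i=0 j=0: A[i]=1<=B[j]=3 take 1, i++
i=1 j=0: A[i]=10>B[j]=3 take 3, j++
i=1 j=1: A[i]=10>B[j]=7 take 7, j++
i=1 j=2: A[i]=10<=B[j]=29 take 10, i++
i=2 j=2: A[i]=12<=B[j]=29 take 12, i++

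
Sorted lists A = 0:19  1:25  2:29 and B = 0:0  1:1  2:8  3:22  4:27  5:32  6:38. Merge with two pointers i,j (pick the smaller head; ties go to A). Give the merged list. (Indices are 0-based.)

[0, 1, 8, 19, 22, 25, 27, 29, 32, 38]

i=0 j=0: A[i]=19>B[j]=0 take 0, j++
i=0 j=1: A[i]=19>B[j]=1 take 1, j++
i=0 j=2: A[i]=19>B[j]=8 take 8, j++
i=0 j=3: A[i]=19<=B[j]=22 take 19, i++
i=1 j=3: A[i]=25>B[j]=22 take 22, j++
i=1 j=4: A[i]=25<=B[j]=27 take 25, i++
i=2 j=4: A[i]=29>B[j]=27 take 27, j++
i=2 j=5: A[i]=29<=B[j]=32 take 29, i++
i=3 j=5: A done, take B[j]=32, j++
i=3 j=6: A done, take B[j]=38, j++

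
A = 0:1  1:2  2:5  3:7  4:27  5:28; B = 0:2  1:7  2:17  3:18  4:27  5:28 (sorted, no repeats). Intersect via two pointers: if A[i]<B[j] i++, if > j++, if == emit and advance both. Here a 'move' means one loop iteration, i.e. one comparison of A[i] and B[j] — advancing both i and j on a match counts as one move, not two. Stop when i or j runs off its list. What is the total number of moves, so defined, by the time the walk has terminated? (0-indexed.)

8 moves

[i=0,j=0] 1<2 → i++
[i=1,j=0] 2==2 emit → i++,j++
[i=2,j=1] 5<7 → i++
[i=3,j=1] 7==7 emit → i++,j++
[i=4,j=2] 27>17 → j++
[i=4,j=3] 27>18 → j++
[i=4,j=4] 27==27 emit → i++,j++
[i=5,j=5] 28==28 emit → i++,j++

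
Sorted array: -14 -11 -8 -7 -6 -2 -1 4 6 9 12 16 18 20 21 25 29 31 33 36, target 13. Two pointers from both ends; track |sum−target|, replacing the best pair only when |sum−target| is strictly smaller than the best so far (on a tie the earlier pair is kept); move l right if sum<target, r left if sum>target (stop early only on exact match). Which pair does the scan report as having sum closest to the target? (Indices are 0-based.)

pair (-8, 21) with sum 13 (|Δ|=0)

l=0 r=19: -14+36=22 d=9 *, r--
l=0 r=18: -14+33=19 d=6 *, r--
l=0 r=17: -14+31=17 d=4 *, r--
l=0 r=16: -14+29=15 d=2 *, r--
l=0 r=15: -14+25=11 d=2, l++
l=1 r=15: -11+25=14 d=1 *, r--
l=1 r=14: -11+21=10 d=3, l++
l=2 r=14: -8+21=13 d=0 *, stop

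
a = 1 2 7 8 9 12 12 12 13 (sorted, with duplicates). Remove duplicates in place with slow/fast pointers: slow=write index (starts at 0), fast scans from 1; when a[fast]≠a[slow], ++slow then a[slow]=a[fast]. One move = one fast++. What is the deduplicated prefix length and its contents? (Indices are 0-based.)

(s=0,f=1) a[fast]=2≠a[slow]=1 write a[1]=2 → slow++,fast++
(s=1,f=2) a[fast]=7≠a[slow]=2 write a[2]=7 → slow++,fast++
(s=2,f=3) a[fast]=8≠a[slow]=7 write a[3]=8 → slow++,fast++
(s=3,f=4) a[fast]=9≠a[slow]=8 write a[4]=9 → slow++,fast++
(s=4,f=5) a[fast]=12≠a[slow]=9 write a[5]=12 → slow++,fast++
(s=5,f=6) a[fast]=12=a[slow] dup → fast++
(s=5,f=7) a[fast]=12=a[slow] dup → fast++
(s=5,f=8) a[fast]=13≠a[slow]=12 write a[6]=13 → slow++,fast++

length 7; prefix = [1, 2, 7, 8, 9, 12, 13]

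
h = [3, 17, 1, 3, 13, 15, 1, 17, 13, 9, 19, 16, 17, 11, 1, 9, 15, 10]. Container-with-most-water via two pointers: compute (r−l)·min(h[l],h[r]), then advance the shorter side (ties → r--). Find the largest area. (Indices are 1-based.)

max area = 225

l=1 r=18: min(3,10)*17=51 best=51 *, l++
l=2 r=18: min(17,10)*16=160 best=160 *, r--
l=2 r=17: min(17,15)*15=225 best=225 *, r--
l=2 r=16: min(17,9)*14=126 best=225, r--
l=2 r=15: min(17,1)*13=13 best=225, r--
l=2 r=14: min(17,11)*12=132 best=225, r--
l=2 r=13: min(17,17)*11=187 best=225, r--
l=2 r=12: min(17,16)*10=160 best=225, r--
l=2 r=11: min(17,19)*9=153 best=225, l++
l=3 r=11: min(1,19)*8=8 best=225, l++
l=4 r=11: min(3,19)*7=21 best=225, l++
l=5 r=11: min(13,19)*6=78 best=225, l++
l=6 r=11: min(15,19)*5=75 best=225, l++
l=7 r=11: min(1,19)*4=4 best=225, l++
l=8 r=11: min(17,19)*3=51 best=225, l++
l=9 r=11: min(13,19)*2=26 best=225, l++
l=10 r=11: min(9,19)*1=9 best=225, l++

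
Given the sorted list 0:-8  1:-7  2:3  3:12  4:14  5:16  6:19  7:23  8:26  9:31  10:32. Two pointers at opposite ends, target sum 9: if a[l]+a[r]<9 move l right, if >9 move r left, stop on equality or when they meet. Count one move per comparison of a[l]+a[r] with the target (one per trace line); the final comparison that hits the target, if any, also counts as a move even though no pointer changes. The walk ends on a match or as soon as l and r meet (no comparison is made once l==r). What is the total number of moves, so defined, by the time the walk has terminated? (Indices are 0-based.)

7 moves

l=0 r=10: -8+32=24 >9, r--
l=0 r=9: -8+31=23 >9, r--
l=0 r=8: -8+26=18 >9, r--
l=0 r=7: -8+23=15 >9, r--
l=0 r=6: -8+19=11 >9, r--
l=0 r=5: -8+16=8 <9, l++
l=1 r=5: -7+16=9, found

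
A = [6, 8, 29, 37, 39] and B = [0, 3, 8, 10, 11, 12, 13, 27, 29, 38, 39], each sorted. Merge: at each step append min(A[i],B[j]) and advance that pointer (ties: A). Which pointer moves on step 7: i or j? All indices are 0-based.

j

i=0 j=0: A[i]=6>B[j]=0 take 0, j++
i=0 j=1: A[i]=6>B[j]=3 take 3, j++
i=0 j=2: A[i]=6<=B[j]=8 take 6, i++
i=1 j=2: A[i]=8<=B[j]=8 take 8, i++
i=2 j=2: A[i]=29>B[j]=8 take 8, j++
i=2 j=3: A[i]=29>B[j]=10 take 10, j++
i=2 j=4: A[i]=29>B[j]=11 take 11, j++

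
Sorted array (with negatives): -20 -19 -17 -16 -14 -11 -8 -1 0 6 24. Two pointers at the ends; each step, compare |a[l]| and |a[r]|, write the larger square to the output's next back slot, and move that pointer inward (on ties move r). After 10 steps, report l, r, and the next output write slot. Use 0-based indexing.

l=0 r=10: |-20|<=|24| out[10]=576, r--
l=0 r=9: |-20|>|6| out[9]=400, l++
l=1 r=9: |-19|>|6| out[8]=361, l++
l=2 r=9: |-17|>|6| out[7]=289, l++
l=3 r=9: |-16|>|6| out[6]=256, l++
l=4 r=9: |-14|>|6| out[5]=196, l++
l=5 r=9: |-11|>|6| out[4]=121, l++
l=6 r=9: |-8|>|6| out[3]=64, l++
l=7 r=9: |-1|<=|6| out[2]=36, r--
l=7 r=8: |-1|>|0| out[1]=1, l++

l=8, r=8, next write slot=0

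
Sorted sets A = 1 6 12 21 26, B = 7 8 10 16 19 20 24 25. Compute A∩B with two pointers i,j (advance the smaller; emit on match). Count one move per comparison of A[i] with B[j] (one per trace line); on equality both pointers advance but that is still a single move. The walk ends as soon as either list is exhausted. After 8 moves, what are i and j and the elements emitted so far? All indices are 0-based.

i=3, j=5, emitted=[]

i=0 j=0: 1<7, i++
i=1 j=0: 6<7, i++
i=2 j=0: 12>7, j++
i=2 j=1: 12>8, j++
i=2 j=2: 12>10, j++
i=2 j=3: 12<16, i++
i=3 j=3: 21>16, j++
i=3 j=4: 21>19, j++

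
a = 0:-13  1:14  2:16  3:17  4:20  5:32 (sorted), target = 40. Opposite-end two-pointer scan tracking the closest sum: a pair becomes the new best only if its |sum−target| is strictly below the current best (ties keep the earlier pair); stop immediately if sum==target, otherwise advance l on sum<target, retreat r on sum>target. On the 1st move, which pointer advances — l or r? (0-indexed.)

l=0 r=5: -13+32=19 d=21 *, l++

l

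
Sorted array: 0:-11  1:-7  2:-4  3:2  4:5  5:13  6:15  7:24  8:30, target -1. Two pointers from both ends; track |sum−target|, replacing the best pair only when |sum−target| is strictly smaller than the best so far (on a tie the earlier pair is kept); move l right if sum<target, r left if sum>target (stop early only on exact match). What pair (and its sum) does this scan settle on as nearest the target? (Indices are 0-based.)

l=0 r=8: -11+30=19 d=20 *, r--
l=0 r=7: -11+24=13 d=14 *, r--
l=0 r=6: -11+15=4 d=5 *, r--
l=0 r=5: -11+13=2 d=3 *, r--
l=0 r=4: -11+5=-6 d=5, l++
l=1 r=4: -7+5=-2 d=1 *, l++
l=2 r=4: -4+5=1 d=2, r--
l=2 r=3: -4+2=-2 d=1, l++

pair (-7, 5) with sum -2 (|Δ|=1)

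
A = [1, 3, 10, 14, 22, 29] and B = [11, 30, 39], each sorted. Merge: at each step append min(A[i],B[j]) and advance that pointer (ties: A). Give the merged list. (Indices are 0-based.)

[1, 3, 10, 11, 14, 22, 29, 30, 39]

[i=0,j=0] A[i]=1<=B[j]=11 take 1 → i++
[i=1,j=0] A[i]=3<=B[j]=11 take 3 → i++
[i=2,j=0] A[i]=10<=B[j]=11 take 10 → i++
[i=3,j=0] A[i]=14>B[j]=11 take 11 → j++
[i=3,j=1] A[i]=14<=B[j]=30 take 14 → i++
[i=4,j=1] A[i]=22<=B[j]=30 take 22 → i++
[i=5,j=1] A[i]=29<=B[j]=30 take 29 → i++
[i=6,j=1] A done, take B[j]=30 → j++
[i=6,j=2] A done, take B[j]=39 → j++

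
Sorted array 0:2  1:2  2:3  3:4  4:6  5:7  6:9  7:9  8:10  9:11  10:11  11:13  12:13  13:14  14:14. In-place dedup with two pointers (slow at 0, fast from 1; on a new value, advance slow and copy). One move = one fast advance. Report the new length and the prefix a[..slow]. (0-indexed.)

slow=0 fast=1: a[fast]=2=a[slow] dup, fast++
slow=0 fast=2: a[fast]=3≠a[slow]=2 write a[1]=3, slow++,fast++
slow=1 fast=3: a[fast]=4≠a[slow]=3 write a[2]=4, slow++,fast++
slow=2 fast=4: a[fast]=6≠a[slow]=4 write a[3]=6, slow++,fast++
slow=3 fast=5: a[fast]=7≠a[slow]=6 write a[4]=7, slow++,fast++
slow=4 fast=6: a[fast]=9≠a[slow]=7 write a[5]=9, slow++,fast++
slow=5 fast=7: a[fast]=9=a[slow] dup, fast++
slow=5 fast=8: a[fast]=10≠a[slow]=9 write a[6]=10, slow++,fast++
slow=6 fast=9: a[fast]=11≠a[slow]=10 write a[7]=11, slow++,fast++
slow=7 fast=10: a[fast]=11=a[slow] dup, fast++
slow=7 fast=11: a[fast]=13≠a[slow]=11 write a[8]=13, slow++,fast++
slow=8 fast=12: a[fast]=13=a[slow] dup, fast++
slow=8 fast=13: a[fast]=14≠a[slow]=13 write a[9]=14, slow++,fast++
slow=9 fast=14: a[fast]=14=a[slow] dup, fast++

length 10; prefix = [2, 3, 4, 6, 7, 9, 10, 11, 13, 14]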